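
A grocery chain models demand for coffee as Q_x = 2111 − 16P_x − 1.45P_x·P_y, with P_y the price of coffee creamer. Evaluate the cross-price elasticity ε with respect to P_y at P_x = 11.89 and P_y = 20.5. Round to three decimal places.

At P_x = 11.89 and P_y = 20.5: Q_x = 1567.330.
∂Q_x/∂P_y = -1.45P_x = -1.45(11.89) = -17.2405.
ε = (∂Q_x/∂P_y)(P_y/Q_x) = -17.2405 × (20.5/1567.330) ≈ -0.225.
ε < 0: complements.

-0.225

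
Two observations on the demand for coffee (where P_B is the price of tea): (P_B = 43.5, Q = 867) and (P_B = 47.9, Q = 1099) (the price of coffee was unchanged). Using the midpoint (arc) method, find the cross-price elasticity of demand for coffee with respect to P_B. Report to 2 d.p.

ΔQ_A = 1099 − 867 = 232; ΔP_B = 47.9 − 43.5 = 4.4.
Midpoints: Q̄_A = 983.0, P̄_B = 45.70.
ε = (ΔQ_A/Q̄_A)/(ΔP_B/P̄_B) = (232/983.0)/(4.4/45.70) ≈ 2.45.

2.45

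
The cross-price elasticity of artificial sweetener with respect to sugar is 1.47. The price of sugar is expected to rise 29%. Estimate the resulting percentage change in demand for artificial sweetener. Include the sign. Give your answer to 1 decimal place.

%ΔQ ≈ ε × %ΔP of sugar = 1.47 × (29%) = 42.6%.
Demand for artificial sweetener rises by about 42.6%.

42.6%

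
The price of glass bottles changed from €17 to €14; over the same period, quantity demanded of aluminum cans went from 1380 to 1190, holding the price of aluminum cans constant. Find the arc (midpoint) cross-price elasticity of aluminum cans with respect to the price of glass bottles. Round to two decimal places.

0.76

ΔQ_A = 1190 − 1380 = -190; ΔP_B = 14 − 17 = -3.
Midpoints: Q̄_A = 1285.0, P̄_B = 15.50.
ε = (ΔQ_A/Q̄_A)/(ΔP_B/P̄_B) = (-190/1285.0)/(-3/15.50) ≈ 0.76.
ε > 0: aluminum cans and glass bottles are substitutes.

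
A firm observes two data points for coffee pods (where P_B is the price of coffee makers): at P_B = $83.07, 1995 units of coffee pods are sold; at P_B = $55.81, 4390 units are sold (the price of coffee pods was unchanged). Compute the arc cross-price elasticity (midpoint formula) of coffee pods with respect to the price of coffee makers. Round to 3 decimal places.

-1.911

ΔQ_A = 4390 − 1995 = 2395; ΔP_B = 55.81 − 83.07 = -27.26.
Midpoints: Q̄_A = 3192.5, P̄_B = 69.44.
ε = (ΔQ_A/Q̄_A)/(ΔP_B/P̄_B) = (2395/3192.5)/(-27.26/69.44) ≈ -1.911.
ε < 0: coffee pods and coffee makers are complements.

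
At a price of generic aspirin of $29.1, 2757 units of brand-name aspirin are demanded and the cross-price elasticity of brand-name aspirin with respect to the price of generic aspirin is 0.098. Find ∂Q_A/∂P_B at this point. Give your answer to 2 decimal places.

ε = (∂Q_A/∂P_B)·(P_B/Q_A) ⇒ ∂Q_A/∂P_B = ε·Q_A/P_B = 0.098 × 2757/29.1 ≈ 9.28.

9.28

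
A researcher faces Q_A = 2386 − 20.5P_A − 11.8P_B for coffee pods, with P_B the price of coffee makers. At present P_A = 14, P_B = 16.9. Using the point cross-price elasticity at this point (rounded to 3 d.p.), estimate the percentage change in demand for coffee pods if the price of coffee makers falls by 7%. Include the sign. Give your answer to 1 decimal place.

At P_A = 14, P_B = 16.9: Q_A = 1899.58.
∂Q_A/∂P_B = -11.8.
ε = (∂Q_A/∂P_B)(P_B/Q_A) = -11.8000 × 16.9/1899.58 ≈ -0.105.
%ΔQ_A ≈ ε × %ΔP_B = -0.105 × (-7%) = 0.7%.

0.7%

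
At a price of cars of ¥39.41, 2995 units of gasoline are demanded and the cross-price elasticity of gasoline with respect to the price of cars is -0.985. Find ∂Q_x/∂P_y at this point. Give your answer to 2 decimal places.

ε = (∂Q_x/∂P_y)·(P_y/Q_x) ⇒ ∂Q_x/∂P_y = ε·Q_x/P_y = -0.985 × 2995/39.41 ≈ -74.86.

-74.86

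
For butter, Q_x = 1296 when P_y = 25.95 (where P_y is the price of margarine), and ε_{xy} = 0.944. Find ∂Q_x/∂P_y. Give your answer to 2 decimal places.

47.15

ε = (∂Q_x/∂P_y)·(P_y/Q_x) ⇒ ∂Q_x/∂P_y = ε·Q_x/P_y = 0.944 × 1296/25.95 ≈ 47.15.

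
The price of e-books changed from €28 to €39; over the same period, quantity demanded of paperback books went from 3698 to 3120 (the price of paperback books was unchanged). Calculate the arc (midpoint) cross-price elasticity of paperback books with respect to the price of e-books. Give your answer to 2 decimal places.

ΔQ_A = 3120 − 3698 = -578; ΔP_B = 39 − 28 = 11.
Midpoints: Q̄_A = 3409.0, P̄_B = 33.50.
ε = (ΔQ_A/Q̄_A)/(ΔP_B/P̄_B) = (-578/3409.0)/(11/33.50) ≈ -0.52.
ε < 0: paperback books and e-books are complements.

-0.52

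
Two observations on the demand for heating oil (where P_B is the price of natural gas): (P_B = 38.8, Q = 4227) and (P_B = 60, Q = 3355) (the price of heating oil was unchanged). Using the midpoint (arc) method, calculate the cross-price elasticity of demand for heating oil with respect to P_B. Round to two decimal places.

ΔQ_A = 3355 − 4227 = -872; ΔP_B = 60 − 38.8 = 21.2.
Midpoints: Q̄_A = 3791.0, P̄_B = 49.40.
ε = (ΔQ_A/Q̄_A)/(ΔP_B/P̄_B) = (-872/3791.0)/(21.2/49.40) ≈ -0.54.
ε < 0: heating oil and natural gas are complements.

-0.54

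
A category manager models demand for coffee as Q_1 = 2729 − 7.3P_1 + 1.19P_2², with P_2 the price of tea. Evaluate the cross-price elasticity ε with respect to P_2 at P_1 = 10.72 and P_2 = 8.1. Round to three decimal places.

At P_1 = 10.72 and P_2 = 8.1: Q_1 = 2728.820.
∂Q_1/∂P_2 = 2.38P_2 = 2.38(8.1) = 19.2780.
ε = (∂Q_1/∂P_2)(P_2/Q_1) = 19.2780 × (8.1/2728.820) ≈ 0.057.
ε > 0: substitutes.

0.057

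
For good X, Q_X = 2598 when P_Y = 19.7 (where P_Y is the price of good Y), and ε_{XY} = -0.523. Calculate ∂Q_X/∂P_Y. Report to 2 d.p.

-68.97

ε = (∂Q_X/∂P_Y)·(P_Y/Q_X) ⇒ ∂Q_X/∂P_Y = ε·Q_X/P_Y = -0.523 × 2598/19.7 ≈ -68.97.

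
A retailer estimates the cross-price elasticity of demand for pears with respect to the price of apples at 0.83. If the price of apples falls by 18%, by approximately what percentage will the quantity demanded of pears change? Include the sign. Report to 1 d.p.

-14.9%

%ΔQ ≈ ε × %ΔP of apples = 0.83 × (-18%) = -14.9%.
Demand for pears falls by about 14.9%.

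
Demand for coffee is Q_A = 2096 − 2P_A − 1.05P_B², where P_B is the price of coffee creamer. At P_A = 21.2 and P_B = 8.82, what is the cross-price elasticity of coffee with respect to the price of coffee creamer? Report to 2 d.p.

At P_A = 21.2 and P_B = 8.82: Q_A = 1971.918.
∂Q_A/∂P_B = -2.1P_B = -2.1(8.82) = -18.5220.
ε = (∂Q_A/∂P_B)(P_B/Q_A) = -18.5220 × (8.82/1971.918) ≈ -0.08.

-0.08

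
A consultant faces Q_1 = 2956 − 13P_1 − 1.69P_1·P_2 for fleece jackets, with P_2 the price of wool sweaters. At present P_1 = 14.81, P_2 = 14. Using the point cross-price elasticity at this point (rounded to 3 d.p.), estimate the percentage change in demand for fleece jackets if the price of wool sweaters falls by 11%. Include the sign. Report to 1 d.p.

At P_1 = 14.81, P_2 = 14: Q_1 = 2413.065.
∂Q_1/∂P_2 = -1.69P_1 = -25.0289.
ε = (∂Q_1/∂P_2)(P_2/Q_1) = -25.0289 × 14/2413.065 ≈ -0.145.
%ΔQ_1 ≈ ε × %ΔP_2 = -0.145 × (-11%) = 1.6%.

1.6%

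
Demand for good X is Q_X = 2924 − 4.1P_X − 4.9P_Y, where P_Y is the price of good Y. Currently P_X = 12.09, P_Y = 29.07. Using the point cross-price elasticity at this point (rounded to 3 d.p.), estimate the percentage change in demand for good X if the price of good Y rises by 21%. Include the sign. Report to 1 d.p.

-1.1%

At P_X = 12.09, P_Y = 29.07: Q_X = 2731.988.
∂Q_X/∂P_Y = -4.9.
ε = (∂Q_X/∂P_Y)(P_Y/Q_X) = -4.9000 × 29.07/2731.988 ≈ -0.052.
%ΔQ_X ≈ ε × %ΔP_Y = -0.052 × (21%) = -1.1%.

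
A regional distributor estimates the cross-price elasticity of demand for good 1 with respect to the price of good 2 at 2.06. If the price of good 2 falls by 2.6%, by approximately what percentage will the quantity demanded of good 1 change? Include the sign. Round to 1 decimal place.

-5.4%

%ΔQ ≈ ε × %ΔP of good 2 = 2.06 × (-2.6%) = -5.4%.
Demand for good 1 falls by about 5.4%.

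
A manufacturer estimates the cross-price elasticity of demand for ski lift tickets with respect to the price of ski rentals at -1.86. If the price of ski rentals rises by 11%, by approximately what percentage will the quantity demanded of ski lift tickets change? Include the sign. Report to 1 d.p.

%ΔQ ≈ ε × %ΔP of ski rentals = -1.86 × (11%) = -20.5%.

-20.5%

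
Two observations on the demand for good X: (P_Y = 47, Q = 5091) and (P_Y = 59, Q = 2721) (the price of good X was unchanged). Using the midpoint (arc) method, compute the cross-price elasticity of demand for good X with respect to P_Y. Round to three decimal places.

ΔQ_X = 2721 − 5091 = -2370; ΔP_Y = 59 − 47 = 12.
Midpoints: Q̄_X = 3906.0, P̄_Y = 53.00.
ε = (ΔQ_X/Q̄_X)/(ΔP_Y/P̄_Y) = (-2370/3906.0)/(12/53.00) ≈ -2.680.

-2.680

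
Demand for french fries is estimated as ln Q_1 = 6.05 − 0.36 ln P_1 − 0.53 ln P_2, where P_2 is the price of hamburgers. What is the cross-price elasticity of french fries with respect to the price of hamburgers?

In a log-linear (constant-elasticity) demand function, the coefficient on ln P_2 is the cross-price elasticity.
ε = -0.53. Negative, so french fries and hamburgers are complements.

-0.53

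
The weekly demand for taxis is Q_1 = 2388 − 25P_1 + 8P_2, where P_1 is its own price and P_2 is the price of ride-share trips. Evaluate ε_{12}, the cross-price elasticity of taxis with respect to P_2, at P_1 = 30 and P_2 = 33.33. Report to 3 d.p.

0.140

At P_1 = 30 and P_2 = 33.33: Q_1 = 1904.64.
∂Q_1/∂P_2 = 8.
ε = (∂Q_1/∂P_2)(P_2/Q_1) = 8 × (33.33/1904.64) ≈ 0.140.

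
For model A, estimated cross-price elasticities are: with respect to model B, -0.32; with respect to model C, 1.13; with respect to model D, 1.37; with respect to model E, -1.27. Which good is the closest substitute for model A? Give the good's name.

Substitutes have ε > 0. Among the positive values, 1.37 (model D) is largest.

model D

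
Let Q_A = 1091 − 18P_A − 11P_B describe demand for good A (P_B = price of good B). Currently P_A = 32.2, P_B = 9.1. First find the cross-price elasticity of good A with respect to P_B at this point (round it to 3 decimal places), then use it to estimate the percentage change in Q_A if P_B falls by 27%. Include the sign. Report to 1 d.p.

6.6%

At P_A = 32.2, P_B = 9.1: Q_A = 411.3.
∂Q_A/∂P_B = -11.
ε = (∂Q_A/∂P_B)(P_B/Q_A) = -11.0000 × 9.1/411.3 ≈ -0.243.
%ΔQ_A ≈ ε × %ΔP_B = -0.243 × (-27%) = 6.6%.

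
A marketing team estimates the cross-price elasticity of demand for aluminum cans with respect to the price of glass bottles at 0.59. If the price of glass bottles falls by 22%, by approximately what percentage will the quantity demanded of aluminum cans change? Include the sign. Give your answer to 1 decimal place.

%ΔQ ≈ ε × %ΔP of glass bottles = 0.59 × (-22%) = -13.0%.

-13.0%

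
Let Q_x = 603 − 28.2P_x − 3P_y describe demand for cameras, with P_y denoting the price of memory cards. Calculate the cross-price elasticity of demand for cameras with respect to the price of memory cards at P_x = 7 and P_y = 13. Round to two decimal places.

-0.11

At P_x = 7 and P_y = 13: Q_x = 366.6.
∂Q_x/∂P_y = -3.
ε = (∂Q_x/∂P_y)(P_y/Q_x) = -3 × (13/366.6) ≈ -0.11.
Since ε < 0, cameras and memory cards are complements.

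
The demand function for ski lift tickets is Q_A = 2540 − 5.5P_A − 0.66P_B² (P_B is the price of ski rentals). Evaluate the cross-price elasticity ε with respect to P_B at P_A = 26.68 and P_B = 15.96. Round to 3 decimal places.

-0.151

At P_A = 26.68 and P_B = 15.96: Q_A = 2225.144.
∂Q_A/∂P_B = -1.32P_B = -1.32(15.96) = -21.0672.
ε = (∂Q_A/∂P_B)(P_B/Q_A) = -21.0672 × (15.96/2225.144) ≈ -0.151.
ε < 0: complements.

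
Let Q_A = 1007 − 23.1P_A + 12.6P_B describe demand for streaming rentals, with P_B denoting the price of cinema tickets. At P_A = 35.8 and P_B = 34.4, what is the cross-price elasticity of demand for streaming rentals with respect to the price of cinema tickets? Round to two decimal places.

0.71

At P_A = 35.8 and P_B = 34.4: Q_A = 613.46.
∂Q_A/∂P_B = 12.6.
ε = (∂Q_A/∂P_B)(P_B/Q_A) = 12.6 × (34.4/613.46) ≈ 0.71.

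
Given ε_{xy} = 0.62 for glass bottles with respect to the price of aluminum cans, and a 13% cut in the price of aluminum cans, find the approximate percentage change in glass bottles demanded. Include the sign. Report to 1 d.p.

-8.1%

%ΔQ ≈ ε × %ΔP of aluminum cans = 0.62 × (-13%) = -8.1%.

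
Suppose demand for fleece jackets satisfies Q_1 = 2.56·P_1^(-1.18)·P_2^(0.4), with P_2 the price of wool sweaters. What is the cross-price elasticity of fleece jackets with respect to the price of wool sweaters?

In a log-linear (constant-elasticity) demand function, the coefficient on the exponent of P_2 is the cross-price elasticity.
ε = 0.40. Positive, so fleece jackets and wool sweaters are substitutes.

0.40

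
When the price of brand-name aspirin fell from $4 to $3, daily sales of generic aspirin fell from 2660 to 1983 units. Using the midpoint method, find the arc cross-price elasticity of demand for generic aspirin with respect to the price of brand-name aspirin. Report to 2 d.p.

1.02

ΔQ_A = 1983 − 2660 = -677; ΔP_B = 3 − 4 = -1.
Midpoints: Q̄_A = 2321.5, P̄_B = 3.50.
ε = (ΔQ_A/Q̄_A)/(ΔP_B/P̄_B) = (-677/2321.5)/(-1/3.50) ≈ 1.02.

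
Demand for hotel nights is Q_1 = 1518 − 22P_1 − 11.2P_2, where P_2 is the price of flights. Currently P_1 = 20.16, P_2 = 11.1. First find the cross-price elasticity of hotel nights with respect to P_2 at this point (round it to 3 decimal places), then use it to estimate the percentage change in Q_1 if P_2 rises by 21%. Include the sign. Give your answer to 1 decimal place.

-2.8%

At P_1 = 20.16, P_2 = 11.1: Q_1 = 950.16.
∂Q_1/∂P_2 = -11.2.
ε = (∂Q_1/∂P_2)(P_2/Q_1) = -11.2000 × 11.1/950.16 ≈ -0.131.
%ΔQ_1 ≈ ε × %ΔP_2 = -0.131 × (21%) = -2.8%.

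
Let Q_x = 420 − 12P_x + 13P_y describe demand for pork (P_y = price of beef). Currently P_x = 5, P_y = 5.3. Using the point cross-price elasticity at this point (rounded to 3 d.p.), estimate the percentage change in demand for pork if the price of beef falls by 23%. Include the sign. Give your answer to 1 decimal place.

At P_x = 5, P_y = 5.3: Q_x = 428.9.
∂Q_x/∂P_y = 13.
ε = (∂Q_x/∂P_y)(P_y/Q_x) = 13.0000 × 5.3/428.9 ≈ 0.161.
%ΔQ_x ≈ ε × %ΔP_y = 0.161 × (-23%) = -3.7%.

-3.7%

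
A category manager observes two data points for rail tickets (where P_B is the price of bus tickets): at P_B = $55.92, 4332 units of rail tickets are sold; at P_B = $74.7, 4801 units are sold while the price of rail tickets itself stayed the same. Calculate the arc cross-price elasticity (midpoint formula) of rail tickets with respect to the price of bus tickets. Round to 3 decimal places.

0.357

ΔQ_A = 4801 − 4332 = 469; ΔP_B = 74.7 − 55.92 = 18.78.
Midpoints: Q̄_A = 4566.5, P̄_B = 65.31.
ε = (ΔQ_A/Q̄_A)/(ΔP_B/P̄_B) = (469/4566.5)/(18.78/65.31) ≈ 0.357.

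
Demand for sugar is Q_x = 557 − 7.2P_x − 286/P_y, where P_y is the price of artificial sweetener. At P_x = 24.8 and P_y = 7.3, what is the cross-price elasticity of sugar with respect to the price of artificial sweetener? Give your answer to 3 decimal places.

At P_x = 24.8 and P_y = 7.3: Q_x = 339.262.
∂Q_x/∂P_y = 286/P_y² = 5.3669.
ε = (∂Q_x/∂P_y)(P_y/Q_x) = 5.3669 × (7.3/339.262) ≈ 0.115.
ε > 0: substitutes.

0.115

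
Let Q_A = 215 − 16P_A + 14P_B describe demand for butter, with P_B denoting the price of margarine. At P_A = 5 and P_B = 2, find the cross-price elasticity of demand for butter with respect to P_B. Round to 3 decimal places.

At P_A = 5 and P_B = 2: Q_A = 163.
∂Q_A/∂P_B = 14.
ε = (∂Q_A/∂P_B)(P_B/Q_A) = 14 × (2/163) ≈ 0.172.
Since ε > 0, butter and margarine are substitutes.

0.172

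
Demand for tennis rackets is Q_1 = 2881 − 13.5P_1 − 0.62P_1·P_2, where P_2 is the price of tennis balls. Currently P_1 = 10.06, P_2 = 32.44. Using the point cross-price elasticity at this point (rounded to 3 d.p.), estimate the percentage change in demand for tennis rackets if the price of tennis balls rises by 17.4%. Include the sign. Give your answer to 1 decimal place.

At P_1 = 10.06, P_2 = 32.44: Q_1 = 2542.855.
∂Q_1/∂P_2 = -0.62P_1 = -6.2372.
ε = (∂Q_1/∂P_2)(P_2/Q_1) = -6.2372 × 32.44/2542.855 ≈ -0.080.
%ΔQ_1 ≈ ε × %ΔP_2 = -0.080 × (17.4%) = -1.4%.

-1.4%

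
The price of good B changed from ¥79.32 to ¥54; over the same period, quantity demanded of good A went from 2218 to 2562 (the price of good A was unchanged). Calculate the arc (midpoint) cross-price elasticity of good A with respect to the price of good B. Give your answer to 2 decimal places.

-0.38

ΔQ_A = 2562 − 2218 = 344; ΔP_B = 54 − 79.32 = -25.32.
Midpoints: Q̄_A = 2390.0, P̄_B = 66.66.
ε = (ΔQ_A/Q̄_A)/(ΔP_B/P̄_B) = (344/2390.0)/(-25.32/66.66) ≈ -0.38.
ε < 0: good A and good B are complements.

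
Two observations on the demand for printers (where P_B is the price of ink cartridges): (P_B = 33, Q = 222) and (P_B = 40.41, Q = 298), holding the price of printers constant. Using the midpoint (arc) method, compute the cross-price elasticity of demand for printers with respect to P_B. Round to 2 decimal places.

ΔQ_A = 298 − 222 = 76; ΔP_B = 40.41 − 33 = 7.41.
Midpoints: Q̄_A = 260.0, P̄_B = 36.70.
ε = (ΔQ_A/Q̄_A)/(ΔP_B/P̄_B) = (76/260.0)/(7.41/36.70) ≈ 1.45.

1.45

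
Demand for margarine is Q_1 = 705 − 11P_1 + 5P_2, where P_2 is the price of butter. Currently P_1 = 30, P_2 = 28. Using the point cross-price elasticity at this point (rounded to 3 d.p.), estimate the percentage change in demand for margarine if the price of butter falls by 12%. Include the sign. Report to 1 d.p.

-3.3%

At P_1 = 30, P_2 = 28: Q_1 = 515.
∂Q_1/∂P_2 = 5.
ε = (∂Q_1/∂P_2)(P_2/Q_1) = 5.0000 × 28/515 ≈ 0.272.
%ΔQ_1 ≈ ε × %ΔP_2 = 0.272 × (-12%) = -3.3%.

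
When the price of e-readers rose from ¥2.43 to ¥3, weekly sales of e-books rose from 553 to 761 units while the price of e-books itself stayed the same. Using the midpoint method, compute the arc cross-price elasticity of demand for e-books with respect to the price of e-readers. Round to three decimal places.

1.508

ΔQ_A = 761 − 553 = 208; ΔP_B = 3 − 2.43 = 0.57.
Midpoints: Q̄_A = 657.0, P̄_B = 2.71.
ε = (ΔQ_A/Q̄_A)/(ΔP_B/P̄_B) = (208/657.0)/(0.57/2.71) ≈ 1.508.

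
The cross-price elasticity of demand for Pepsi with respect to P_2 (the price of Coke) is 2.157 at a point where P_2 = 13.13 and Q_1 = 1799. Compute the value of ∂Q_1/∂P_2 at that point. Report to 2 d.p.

295.54

ε = (∂Q_1/∂P_2)·(P_2/Q_1) ⇒ ∂Q_1/∂P_2 = ε·Q_1/P_2 = 2.157 × 1799/13.13 ≈ 295.54.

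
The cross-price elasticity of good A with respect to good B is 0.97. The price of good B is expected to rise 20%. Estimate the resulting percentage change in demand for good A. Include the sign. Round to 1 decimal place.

19.4%

%ΔQ ≈ ε × %ΔP of good B = 0.97 × (20%) = 19.4%.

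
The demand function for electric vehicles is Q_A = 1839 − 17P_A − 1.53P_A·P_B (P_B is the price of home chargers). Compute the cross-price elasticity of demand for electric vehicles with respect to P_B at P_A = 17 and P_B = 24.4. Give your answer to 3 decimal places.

At P_A = 17 and P_B = 24.4: Q_A = 915.356.
∂Q_A/∂P_B = -1.53P_A = -1.53(17) = -26.0100.
ε = (∂Q_A/∂P_B)(P_B/Q_A) = -26.0100 × (24.4/915.356) ≈ -0.693.
ε < 0: complements.

-0.693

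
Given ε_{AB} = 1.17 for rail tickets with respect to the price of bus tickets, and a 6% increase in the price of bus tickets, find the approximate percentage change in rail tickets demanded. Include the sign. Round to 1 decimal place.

%ΔQ ≈ ε × %ΔP of bus tickets = 1.17 × (6%) = 7.0%.
Demand for rail tickets rises by about 7.0%.

7.0%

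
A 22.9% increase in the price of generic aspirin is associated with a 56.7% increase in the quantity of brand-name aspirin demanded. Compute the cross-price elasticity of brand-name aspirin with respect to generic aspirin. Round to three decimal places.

2.476

ε = (%ΔQ of brand-name aspirin) / (%ΔP of generic aspirin) = (56.7%) / (22.9%) ≈ 2.476.
Positive cross-price elasticity: substitutes.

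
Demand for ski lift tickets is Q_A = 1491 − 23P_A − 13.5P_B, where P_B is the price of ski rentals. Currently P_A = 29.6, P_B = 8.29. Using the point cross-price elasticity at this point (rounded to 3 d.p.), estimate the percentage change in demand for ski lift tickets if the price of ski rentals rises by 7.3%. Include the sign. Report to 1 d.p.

At P_A = 29.6, P_B = 8.29: Q_A = 698.285.
∂Q_A/∂P_B = -13.5.
ε = (∂Q_A/∂P_B)(P_B/Q_A) = -13.5000 × 8.29/698.285 ≈ -0.160.
%ΔQ_A ≈ ε × %ΔP_B = -0.160 × (7.3%) = -1.2%.

-1.2%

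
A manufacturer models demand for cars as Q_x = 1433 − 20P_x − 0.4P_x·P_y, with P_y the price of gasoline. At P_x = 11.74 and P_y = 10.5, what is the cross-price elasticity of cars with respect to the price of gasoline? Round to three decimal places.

-0.043

At P_x = 11.74 and P_y = 10.5: Q_x = 1148.892.
∂Q_x/∂P_y = -0.4P_x = -0.4(11.74) = -4.6960.
ε = (∂Q_x/∂P_y)(P_y/Q_x) = -4.6960 × (10.5/1148.892) ≈ -0.043.
ε < 0: complements.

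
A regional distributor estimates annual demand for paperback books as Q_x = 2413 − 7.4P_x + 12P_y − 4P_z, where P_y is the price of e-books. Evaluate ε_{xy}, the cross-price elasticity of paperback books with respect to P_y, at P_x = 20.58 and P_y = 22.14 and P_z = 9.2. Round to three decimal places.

0.107

At P_x = 20.58 and P_y = 22.14 and P_z = 9.2: Q_x = 2489.588.
∂Q_x/∂P_y = 12.
ε = (∂Q_x/∂P_y)(P_y/Q_x) = 12 × (22.14/2489.588) ≈ 0.107.
Since ε > 0, paperback books and e-books are substitutes.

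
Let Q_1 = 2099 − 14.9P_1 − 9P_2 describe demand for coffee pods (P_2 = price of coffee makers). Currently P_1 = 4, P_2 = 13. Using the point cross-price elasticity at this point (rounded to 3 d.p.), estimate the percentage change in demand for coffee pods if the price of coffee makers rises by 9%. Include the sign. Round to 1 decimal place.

At P_1 = 4, P_2 = 13: Q_1 = 1922.4.
∂Q_1/∂P_2 = -9.
ε = (∂Q_1/∂P_2)(P_2/Q_1) = -9.0000 × 13/1922.4 ≈ -0.061.
%ΔQ_1 ≈ ε × %ΔP_2 = -0.061 × (9%) = -0.5%.

-0.5%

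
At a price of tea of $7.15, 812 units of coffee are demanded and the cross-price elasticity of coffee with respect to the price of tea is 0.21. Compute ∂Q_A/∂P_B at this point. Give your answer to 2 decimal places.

23.85

ε = (∂Q_A/∂P_B)·(P_B/Q_A) ⇒ ∂Q_A/∂P_B = ε·Q_A/P_B = 0.21 × 812/7.15 ≈ 23.85.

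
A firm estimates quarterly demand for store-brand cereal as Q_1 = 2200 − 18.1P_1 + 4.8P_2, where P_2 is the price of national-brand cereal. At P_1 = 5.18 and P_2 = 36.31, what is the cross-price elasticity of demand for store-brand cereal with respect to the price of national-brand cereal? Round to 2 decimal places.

0.08

At P_1 = 5.18 and P_2 = 36.31: Q_1 = 2280.53.
∂Q_1/∂P_2 = 4.8.
ε = (∂Q_1/∂P_2)(P_2/Q_1) = 4.8 × (36.31/2280.53) ≈ 0.08.
Since ε > 0, store-brand cereal and national-brand cereal are substitutes.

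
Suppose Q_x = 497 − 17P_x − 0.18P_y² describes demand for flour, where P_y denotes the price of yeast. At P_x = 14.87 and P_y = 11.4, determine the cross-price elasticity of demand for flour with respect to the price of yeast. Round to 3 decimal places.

-0.212

At P_x = 14.87 and P_y = 11.4: Q_x = 220.817.
∂Q_x/∂P_y = -0.36P_y = -0.36(11.4) = -4.1040.
ε = (∂Q_x/∂P_y)(P_y/Q_x) = -4.1040 × (11.4/220.817) ≈ -0.212.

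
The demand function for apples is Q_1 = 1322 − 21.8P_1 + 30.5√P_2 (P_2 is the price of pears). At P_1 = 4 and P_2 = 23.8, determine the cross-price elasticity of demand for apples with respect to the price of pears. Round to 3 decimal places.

0.054

At P_1 = 4 and P_2 = 23.8: Q_1 = 1383.595.
∂Q_1/∂P_2 = 30.5/(2√P_2) = 30.5/(2√23.8) = 3.1259.
ε = (∂Q_1/∂P_2)(P_2/Q_1) = 3.1259 × (23.8/1383.595) ≈ 0.054.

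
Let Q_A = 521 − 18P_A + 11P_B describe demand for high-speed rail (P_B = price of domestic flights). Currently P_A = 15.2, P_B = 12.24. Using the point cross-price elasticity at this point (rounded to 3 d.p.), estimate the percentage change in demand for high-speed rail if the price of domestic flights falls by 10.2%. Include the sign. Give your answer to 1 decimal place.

At P_A = 15.2, P_B = 12.24: Q_A = 382.04.
∂Q_A/∂P_B = 11.
ε = (∂Q_A/∂P_B)(P_B/Q_A) = 11.0000 × 12.24/382.04 ≈ 0.352.
%ΔQ_A ≈ ε × %ΔP_B = 0.352 × (-10.2%) = -3.6%.

-3.6%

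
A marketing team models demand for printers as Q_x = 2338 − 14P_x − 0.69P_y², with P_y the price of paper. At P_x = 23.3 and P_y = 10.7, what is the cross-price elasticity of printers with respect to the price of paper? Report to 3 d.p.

-0.082

At P_x = 23.3 and P_y = 10.7: Q_x = 1932.802.
∂Q_x/∂P_y = -1.38P_y = -1.38(10.7) = -14.7660.
ε = (∂Q_x/∂P_y)(P_y/Q_x) = -14.7660 × (10.7/1932.802) ≈ -0.082.
ε < 0: complements.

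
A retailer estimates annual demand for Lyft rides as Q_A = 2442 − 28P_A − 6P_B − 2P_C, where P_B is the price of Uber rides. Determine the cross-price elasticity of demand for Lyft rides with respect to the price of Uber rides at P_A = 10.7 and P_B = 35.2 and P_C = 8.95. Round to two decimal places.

-0.11

At P_A = 10.7 and P_B = 35.2 and P_C = 8.95: Q_A = 1913.3.
∂Q_A/∂P_B = -6.
ε = (∂Q_A/∂P_B)(P_B/Q_A) = -6 × (35.2/1913.3) ≈ -0.11.
Since ε < 0, Lyft rides and Uber rides are complements.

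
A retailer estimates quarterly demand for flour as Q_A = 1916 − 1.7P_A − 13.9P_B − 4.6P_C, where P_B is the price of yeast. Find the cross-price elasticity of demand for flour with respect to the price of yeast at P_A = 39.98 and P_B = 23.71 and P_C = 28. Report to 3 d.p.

-0.237

At P_A = 39.98 and P_B = 23.71 and P_C = 28: Q_A = 1389.665.
∂Q_A/∂P_B = -13.9.
ε = (∂Q_A/∂P_B)(P_B/Q_A) = -13.9 × (23.71/1389.665) ≈ -0.237.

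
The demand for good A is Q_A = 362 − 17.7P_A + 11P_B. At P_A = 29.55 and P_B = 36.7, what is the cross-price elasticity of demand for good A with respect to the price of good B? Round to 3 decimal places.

At P_A = 29.55 and P_B = 36.7: Q_A = 242.665.
∂Q_A/∂P_B = 11.
ε = (∂Q_A/∂P_B)(P_B/Q_A) = 11 × (36.7/242.665) ≈ 1.664.
Since ε > 0, good A and good B are substitutes.

1.664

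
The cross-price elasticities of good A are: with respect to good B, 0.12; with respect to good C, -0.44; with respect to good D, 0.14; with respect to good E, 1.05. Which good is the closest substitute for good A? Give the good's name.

Substitutes have ε > 0. Among the positive values, 1.05 (good E) is largest.

good E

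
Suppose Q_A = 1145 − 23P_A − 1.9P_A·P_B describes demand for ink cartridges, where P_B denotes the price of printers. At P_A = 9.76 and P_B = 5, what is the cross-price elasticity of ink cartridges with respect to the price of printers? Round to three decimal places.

At P_A = 9.76 and P_B = 5: Q_A = 827.8.
∂Q_A/∂P_B = -1.9P_A = -1.9(9.76) = -18.5440.
ε = (∂Q_A/∂P_B)(P_B/Q_A) = -18.5440 × (5/827.8) ≈ -0.112.

-0.112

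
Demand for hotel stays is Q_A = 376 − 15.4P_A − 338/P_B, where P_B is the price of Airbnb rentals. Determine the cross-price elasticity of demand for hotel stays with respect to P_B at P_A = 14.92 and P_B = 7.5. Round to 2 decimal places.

At P_A = 14.92 and P_B = 7.5: Q_A = 101.165.
∂Q_A/∂P_B = 338/P_B² = 6.0089.
ε = (∂Q_A/∂P_B)(P_B/Q_A) = 6.0089 × (7.5/101.165) ≈ 0.45.

0.45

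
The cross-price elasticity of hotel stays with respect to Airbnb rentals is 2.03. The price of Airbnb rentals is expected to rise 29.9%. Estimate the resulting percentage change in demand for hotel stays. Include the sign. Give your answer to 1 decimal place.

%ΔQ ≈ ε × %ΔP of Airbnb rentals = 2.03 × (29.9%) = 60.7%.

60.7%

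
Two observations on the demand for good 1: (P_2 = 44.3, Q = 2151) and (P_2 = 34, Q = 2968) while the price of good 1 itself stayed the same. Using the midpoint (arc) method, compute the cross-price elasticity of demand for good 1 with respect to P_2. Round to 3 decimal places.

ΔQ_1 = 2968 − 2151 = 817; ΔP_2 = 34 − 44.3 = -10.3.
Midpoints: Q̄_1 = 2559.5, P̄_2 = 39.15.
ε = (ΔQ_1/Q̄_1)/(ΔP_2/P̄_2) = (817/2559.5)/(-10.3/39.15) ≈ -1.213.

-1.213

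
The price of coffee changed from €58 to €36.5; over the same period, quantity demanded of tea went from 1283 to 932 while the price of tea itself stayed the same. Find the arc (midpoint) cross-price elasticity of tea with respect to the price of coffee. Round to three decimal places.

0.697

ΔQ_A = 932 − 1283 = -351; ΔP_B = 36.5 − 58 = -21.5.
Midpoints: Q̄_A = 1107.5, P̄_B = 47.25.
ε = (ΔQ_A/Q̄_A)/(ΔP_B/P̄_B) = (-351/1107.5)/(-21.5/47.25) ≈ 0.697.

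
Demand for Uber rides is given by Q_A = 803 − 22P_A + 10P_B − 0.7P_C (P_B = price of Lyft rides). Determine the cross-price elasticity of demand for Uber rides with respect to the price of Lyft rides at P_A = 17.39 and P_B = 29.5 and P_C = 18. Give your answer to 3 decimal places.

At P_A = 17.39 and P_B = 29.5 and P_C = 18: Q_A = 702.82.
∂Q_A/∂P_B = 10.
ε = (∂Q_A/∂P_B)(P_B/Q_A) = 10 × (29.5/702.82) ≈ 0.420.
Since ε > 0, Uber rides and Lyft rides are substitutes.

0.420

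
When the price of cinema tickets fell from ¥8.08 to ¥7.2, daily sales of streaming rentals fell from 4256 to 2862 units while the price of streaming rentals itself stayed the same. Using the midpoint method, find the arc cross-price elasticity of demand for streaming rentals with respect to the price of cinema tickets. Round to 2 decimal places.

3.40

ΔQ_A = 2862 − 4256 = -1394; ΔP_B = 7.2 − 8.08 = -0.88.
Midpoints: Q̄_A = 3559.0, P̄_B = 7.64.
ε = (ΔQ_A/Q̄_A)/(ΔP_B/P̄_B) = (-1394/3559.0)/(-0.88/7.64) ≈ 3.40.
ε > 0: streaming rentals and cinema tickets are substitutes.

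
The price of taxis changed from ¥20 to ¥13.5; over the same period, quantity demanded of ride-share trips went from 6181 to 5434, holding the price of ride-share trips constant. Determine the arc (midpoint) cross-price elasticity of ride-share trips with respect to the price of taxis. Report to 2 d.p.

ΔQ_A = 5434 − 6181 = -747; ΔP_B = 13.5 − 20 = -6.5.
Midpoints: Q̄_A = 5807.5, P̄_B = 16.75.
ε = (ΔQ_A/Q̄_A)/(ΔP_B/P̄_B) = (-747/5807.5)/(-6.5/16.75) ≈ 0.33.
ε > 0: ride-share trips and taxis are substitutes.

0.33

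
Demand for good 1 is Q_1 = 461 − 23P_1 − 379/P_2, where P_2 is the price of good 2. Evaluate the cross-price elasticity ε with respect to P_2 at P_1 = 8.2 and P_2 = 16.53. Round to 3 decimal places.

0.092

At P_1 = 8.2 and P_2 = 16.53: Q_1 = 249.472.
∂Q_1/∂P_2 = 379/P_2² = 1.3871.
ε = (∂Q_1/∂P_2)(P_2/Q_1) = 1.3871 × (16.53/249.472) ≈ 0.092.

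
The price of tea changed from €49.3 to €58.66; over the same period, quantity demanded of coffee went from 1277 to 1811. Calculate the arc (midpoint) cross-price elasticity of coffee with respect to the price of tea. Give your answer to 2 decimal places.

ΔQ_A = 1811 − 1277 = 534; ΔP_B = 58.66 − 49.3 = 9.36.
Midpoints: Q̄_A = 1544.0, P̄_B = 53.98.
ε = (ΔQ_A/Q̄_A)/(ΔP_B/P̄_B) = (534/1544.0)/(9.36/53.98) ≈ 1.99.

1.99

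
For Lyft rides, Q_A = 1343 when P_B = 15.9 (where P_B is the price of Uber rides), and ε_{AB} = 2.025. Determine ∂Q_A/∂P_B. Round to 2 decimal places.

ε = (∂Q_A/∂P_B)·(P_B/Q_A) ⇒ ∂Q_A/∂P_B = ε·Q_A/P_B = 2.025 × 1343/15.9 ≈ 171.04.

171.04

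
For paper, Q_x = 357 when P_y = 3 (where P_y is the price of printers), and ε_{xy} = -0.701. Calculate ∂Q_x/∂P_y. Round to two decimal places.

-83.42

ε = (∂Q_x/∂P_y)·(P_y/Q_x) ⇒ ∂Q_x/∂P_y = ε·Q_x/P_y = -0.701 × 357/3 ≈ -83.42.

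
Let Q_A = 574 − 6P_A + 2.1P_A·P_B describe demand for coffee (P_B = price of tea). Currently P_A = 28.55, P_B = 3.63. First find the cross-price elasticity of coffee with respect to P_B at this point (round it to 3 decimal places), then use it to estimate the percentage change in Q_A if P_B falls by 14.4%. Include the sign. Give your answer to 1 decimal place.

-5.1%

At P_A = 28.55, P_B = 3.63: Q_A = 620.337.
∂Q_A/∂P_B = 2.1P_A = 59.9550.
ε = (∂Q_A/∂P_B)(P_B/Q_A) = 59.9550 × 3.63/620.337 ≈ 0.351.
%ΔQ_A ≈ ε × %ΔP_B = 0.351 × (-14.4%) = -5.1%.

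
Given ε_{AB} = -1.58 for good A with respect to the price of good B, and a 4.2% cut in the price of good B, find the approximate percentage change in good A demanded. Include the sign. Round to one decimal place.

%ΔQ ≈ ε × %ΔP of good B = -1.58 × (-4.2%) = 6.6%.

6.6%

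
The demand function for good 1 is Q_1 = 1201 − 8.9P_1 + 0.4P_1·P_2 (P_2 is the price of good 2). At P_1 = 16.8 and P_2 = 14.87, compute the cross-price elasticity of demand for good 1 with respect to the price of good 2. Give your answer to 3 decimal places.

At P_1 = 16.8 and P_2 = 14.87: Q_1 = 1151.406.
∂Q_1/∂P_2 = 0.4P_1 = 0.4(16.8) = 6.7200.
ε = (∂Q_1/∂P_2)(P_2/Q_1) = 6.7200 × (14.87/1151.406) ≈ 0.087.
ε > 0: substitutes.

0.087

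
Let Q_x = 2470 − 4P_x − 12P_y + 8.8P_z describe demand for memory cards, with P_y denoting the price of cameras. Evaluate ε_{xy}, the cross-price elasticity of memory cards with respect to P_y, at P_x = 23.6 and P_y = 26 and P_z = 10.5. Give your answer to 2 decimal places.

At P_x = 23.6 and P_y = 26 and P_z = 10.5: Q_x = 2156.
∂Q_x/∂P_y = -12.
ε = (∂Q_x/∂P_y)(P_y/Q_x) = -12 × (26/2156) ≈ -0.14.
Since ε < 0, memory cards and cameras are complements.

-0.14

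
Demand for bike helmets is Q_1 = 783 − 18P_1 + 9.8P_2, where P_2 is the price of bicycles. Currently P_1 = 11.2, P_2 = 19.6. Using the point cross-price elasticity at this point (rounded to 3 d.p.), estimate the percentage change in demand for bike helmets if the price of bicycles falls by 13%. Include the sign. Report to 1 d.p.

At P_1 = 11.2, P_2 = 19.6: Q_1 = 773.48.
∂Q_1/∂P_2 = 9.8.
ε = (∂Q_1/∂P_2)(P_2/Q_1) = 9.8000 × 19.6/773.48 ≈ 0.248.
%ΔQ_1 ≈ ε × %ΔP_2 = 0.248 × (-13%) = -3.2%.

-3.2%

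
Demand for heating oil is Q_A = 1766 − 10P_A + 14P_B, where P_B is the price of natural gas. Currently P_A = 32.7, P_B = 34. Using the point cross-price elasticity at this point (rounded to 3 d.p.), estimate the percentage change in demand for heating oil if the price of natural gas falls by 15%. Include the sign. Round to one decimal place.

-3.7%

At P_A = 32.7, P_B = 34: Q_A = 1915.
∂Q_A/∂P_B = 14.
ε = (∂Q_A/∂P_B)(P_B/Q_A) = 14.0000 × 34/1915 ≈ 0.249.
%ΔQ_A ≈ ε × %ΔP_B = 0.249 × (-15%) = -3.7%.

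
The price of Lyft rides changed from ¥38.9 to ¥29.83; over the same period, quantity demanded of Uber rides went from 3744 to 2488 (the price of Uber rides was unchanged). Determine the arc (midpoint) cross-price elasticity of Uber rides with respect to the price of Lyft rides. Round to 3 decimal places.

1.527

ΔQ_A = 2488 − 3744 = -1256; ΔP_B = 29.83 − 38.9 = -9.07.
Midpoints: Q̄_A = 3116.0, P̄_B = 34.36.
ε = (ΔQ_A/Q̄_A)/(ΔP_B/P̄_B) = (-1256/3116.0)/(-9.07/34.36) ≈ 1.527.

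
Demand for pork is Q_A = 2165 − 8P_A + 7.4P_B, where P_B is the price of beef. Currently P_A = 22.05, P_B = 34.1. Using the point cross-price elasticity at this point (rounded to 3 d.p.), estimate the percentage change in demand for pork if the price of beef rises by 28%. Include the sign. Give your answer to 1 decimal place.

3.2%

At P_A = 22.05, P_B = 34.1: Q_A = 2240.94.
∂Q_A/∂P_B = 7.4.
ε = (∂Q_A/∂P_B)(P_B/Q_A) = 7.4000 × 34.1/2240.94 ≈ 0.113.
%ΔQ_A ≈ ε × %ΔP_B = 0.113 × (28%) = 3.2%.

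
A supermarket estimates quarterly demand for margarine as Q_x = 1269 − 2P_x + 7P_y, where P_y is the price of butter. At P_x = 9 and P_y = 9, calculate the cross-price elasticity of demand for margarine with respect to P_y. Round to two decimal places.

At P_x = 9 and P_y = 9: Q_x = 1314.
∂Q_x/∂P_y = 7.
ε = (∂Q_x/∂P_y)(P_y/Q_x) = 7 × (9/1314) ≈ 0.05.

0.05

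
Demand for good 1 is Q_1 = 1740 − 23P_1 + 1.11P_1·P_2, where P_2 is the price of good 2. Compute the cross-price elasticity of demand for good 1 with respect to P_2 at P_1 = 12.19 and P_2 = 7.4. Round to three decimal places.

0.064

At P_1 = 12.19 and P_2 = 7.4: Q_1 = 1559.759.
∂Q_1/∂P_2 = 1.11P_1 = 1.11(12.19) = 13.5309.
ε = (∂Q_1/∂P_2)(P_2/Q_1) = 13.5309 × (7.4/1559.759) ≈ 0.064.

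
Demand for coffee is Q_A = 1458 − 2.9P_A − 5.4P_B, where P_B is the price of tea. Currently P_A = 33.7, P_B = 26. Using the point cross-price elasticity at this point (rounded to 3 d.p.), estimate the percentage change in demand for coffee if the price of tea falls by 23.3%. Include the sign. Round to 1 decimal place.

2.7%

At P_A = 33.7, P_B = 26: Q_A = 1219.87.
∂Q_A/∂P_B = -5.4.
ε = (∂Q_A/∂P_B)(P_B/Q_A) = -5.4000 × 26/1219.87 ≈ -0.115.
%ΔQ_A ≈ ε × %ΔP_B = -0.115 × (-23.3%) = 2.7%.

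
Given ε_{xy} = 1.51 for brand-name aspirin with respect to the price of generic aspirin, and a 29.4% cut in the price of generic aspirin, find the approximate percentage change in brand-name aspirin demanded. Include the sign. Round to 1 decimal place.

-44.4%

%ΔQ ≈ ε × %ΔP of generic aspirin = 1.51 × (-29.4%) = -44.4%.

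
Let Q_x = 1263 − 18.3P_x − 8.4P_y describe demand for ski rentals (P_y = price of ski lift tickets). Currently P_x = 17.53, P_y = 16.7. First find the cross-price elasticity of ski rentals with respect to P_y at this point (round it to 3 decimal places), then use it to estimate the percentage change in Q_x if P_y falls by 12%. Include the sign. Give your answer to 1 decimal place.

At P_x = 17.53, P_y = 16.7: Q_x = 801.921.
∂Q_x/∂P_y = -8.4.
ε = (∂Q_x/∂P_y)(P_y/Q_x) = -8.4000 × 16.7/801.921 ≈ -0.175.
%ΔQ_x ≈ ε × %ΔP_y = -0.175 × (-12%) = 2.1%.

2.1%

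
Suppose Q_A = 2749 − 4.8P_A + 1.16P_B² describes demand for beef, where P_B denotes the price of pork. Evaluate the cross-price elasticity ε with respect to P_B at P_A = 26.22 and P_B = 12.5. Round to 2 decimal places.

0.13

At P_A = 26.22 and P_B = 12.5: Q_A = 2804.394.
∂Q_A/∂P_B = 2.32P_B = 2.32(12.5) = 29.0000.
ε = (∂Q_A/∂P_B)(P_B/Q_A) = 29.0000 × (12.5/2804.394) ≈ 0.13.
ε > 0: substitutes.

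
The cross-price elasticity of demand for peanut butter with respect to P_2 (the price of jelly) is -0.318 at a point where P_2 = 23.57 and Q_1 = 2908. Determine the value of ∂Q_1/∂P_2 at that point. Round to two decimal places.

-39.23

ε = (∂Q_1/∂P_2)·(P_2/Q_1) ⇒ ∂Q_1/∂P_2 = ε·Q_1/P_2 = -0.318 × 2908/23.57 ≈ -39.23.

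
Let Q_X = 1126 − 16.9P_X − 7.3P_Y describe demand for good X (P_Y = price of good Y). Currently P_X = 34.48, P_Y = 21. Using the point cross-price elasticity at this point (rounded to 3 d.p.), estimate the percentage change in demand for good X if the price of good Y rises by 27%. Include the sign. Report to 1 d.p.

-10.6%

At P_X = 34.48, P_Y = 21: Q_X = 389.988.
∂Q_X/∂P_Y = -7.3.
ε = (∂Q_X/∂P_Y)(P_Y/Q_X) = -7.3000 × 21/389.988 ≈ -0.393.
%ΔQ_X ≈ ε × %ΔP_Y = -0.393 × (27%) = -10.6%.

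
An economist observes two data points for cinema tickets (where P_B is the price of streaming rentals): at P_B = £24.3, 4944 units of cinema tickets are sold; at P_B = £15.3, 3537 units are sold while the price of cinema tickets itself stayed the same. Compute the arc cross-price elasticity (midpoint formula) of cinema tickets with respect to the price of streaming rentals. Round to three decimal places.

ΔQ_A = 3537 − 4944 = -1407; ΔP_B = 15.3 − 24.3 = -9.
Midpoints: Q̄_A = 4240.5, P̄_B = 19.80.
ε = (ΔQ_A/Q̄_A)/(ΔP_B/P̄_B) = (-1407/4240.5)/(-9/19.80) ≈ 0.730.

0.730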